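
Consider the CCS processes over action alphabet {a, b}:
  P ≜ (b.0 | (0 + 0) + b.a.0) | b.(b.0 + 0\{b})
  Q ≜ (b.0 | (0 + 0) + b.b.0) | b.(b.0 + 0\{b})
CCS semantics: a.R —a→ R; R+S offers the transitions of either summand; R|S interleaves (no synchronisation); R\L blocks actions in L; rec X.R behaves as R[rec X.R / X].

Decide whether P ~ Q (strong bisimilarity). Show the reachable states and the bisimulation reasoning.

Reachable graph of P (12 states):
  m0 = (b.0 | (0 + 0) + b.a.0) | b.(b.0 + 0\{b}) has moves =b=> m1, =b=> m2, =b=> m3
  m1 = (b.0 | (0 + 0) + b.a.0) | (b.0 + 0\{b}) has moves =b=> m4, =b=> m5, =b=> m6
  m2 = 0 | (0 + 0) | b.(b.0 + 0\{b}) has moves =b=> m5
  m3 = a.0 | b.(b.0 + 0\{b}) has moves =a=> m7, =b=> m6
  m4 = (b.0 | (0 + 0) + b.a.0) | 0 has moves =b=> m8, =b=> m9
  m5 = 0 | (0 + 0) | (b.0 + 0\{b}) has moves =b=> m8
  m6 = a.0 | (b.0 + 0\{b}) has moves =a=> m10, =b=> m9
  m7 = 0 | b.(b.0 + 0\{b}) has moves =b=> m10
  m8 = 0 | (0 + 0) | 0 has moves ·
  m9 = a.0 | 0 has moves =a=> m11
  m10 = 0 | (b.0 + 0\{b}) has moves =b=> m11
  m11 = 0 | 0 has moves ·
Reachable graph of Q (12 states):
  n0 = (b.0 | (0 + 0) + b.b.0) | b.(b.0 + 0\{b}) has moves =b=> n1, =b=> n2, =b=> n3
  n1 = (b.0 | (0 + 0) + b.b.0) | (b.0 + 0\{b}) has moves =b=> n4, =b=> n5, =b=> n6
  n2 = 0 | (0 + 0) | b.(b.0 + 0\{b}) has moves =b=> n5
  n3 = b.0 | b.(b.0 + 0\{b}) has moves =b=> n6, =b=> n7
  n4 = (b.0 | (0 + 0) + b.b.0) | 0 has moves =b=> n8, =b=> n9
  n5 = 0 | (0 + 0) | (b.0 + 0\{b}) has moves =b=> n8
  n6 = b.0 | (b.0 + 0\{b}) has moves =b=> n10, =b=> n9
  n7 = 0 | b.(b.0 + 0\{b}) has moves =b=> n10
  n8 = 0 | (0 + 0) | 0 has moves ·
  n9 = b.0 | 0 has moves =b=> n11
  n10 = 0 | (b.0 + 0\{b}) has moves =b=> n11
  n11 = 0 | 0 has moves ·
Coarsest stable partition (strong bisimilarity classes):
  B0 = {m0}
  B1 = {m1}
  B2 = {m6}
  B3 = {m9}
  B4 = {m11, m8, n11, n8}
  B5 = {m10, m5, n10, n5, n9}
  B6 = {m4}
  B7 = {m3}
  B8 = {m2, m7, n2, n6, n7}
  B9 = {n0}
  B10 = {n3}
  B11 = {n1}
  B12 = {n4}
m0 ∈ B0, n0 ∈ B9 → different blocks

not bisimilar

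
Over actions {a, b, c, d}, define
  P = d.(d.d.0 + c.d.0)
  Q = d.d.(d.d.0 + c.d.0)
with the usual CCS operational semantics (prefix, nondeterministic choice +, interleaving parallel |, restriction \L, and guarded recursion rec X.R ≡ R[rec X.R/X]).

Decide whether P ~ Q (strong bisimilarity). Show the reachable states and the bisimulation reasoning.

P ≁ Q

LTS(P): 4 reachable states
  m0 = d.(d.d.0 + c.d.0) :: --d--▸ m1
  m1 = d.d.0 + c.d.0 :: --c--▸ m2, --d--▸ m2
  m2 = d.0 :: --d--▸ m3
  m3 = 0 :: deadlocked
LTS(Q): 5 reachable states
  n0 = d.d.(d.d.0 + c.d.0) :: --d--▸ n1
  n1 = d.(d.d.0 + c.d.0) :: --d--▸ n2
  n2 = d.d.0 + c.d.0 :: --c--▸ n3, --d--▸ n3
  n3 = d.0 :: --d--▸ n4
  n4 = 0 :: deadlocked
Bisimilarity quotient blocks:
  B0 = {m0, n1}
  B1 = {m1, n2}
  B2 = {m2, n3}
  B3 = {m3, n4}
  B4 = {n0}
m0 ∈ B0, n0 ∈ B4 → different blocks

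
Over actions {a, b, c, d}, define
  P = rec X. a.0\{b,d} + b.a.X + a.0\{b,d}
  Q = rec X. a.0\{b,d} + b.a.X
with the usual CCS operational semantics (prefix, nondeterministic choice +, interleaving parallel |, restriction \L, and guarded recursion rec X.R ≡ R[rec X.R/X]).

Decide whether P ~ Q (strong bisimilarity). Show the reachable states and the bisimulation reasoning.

LTS(P): 3 reachable states
  u0 = rec X. a.0\{b,d} + b.a.X + a.0\{b,d} ⊢ =a=> u1, =b=> u2
  u1 = 0\{b,d} ⊢ deadlocked
  u2 = a.(rec X. a.0\{b,d} + b.a.X + a.0\{b,d}) ⊢ =a=> u0
LTS(Q): 3 reachable states
  v0 = rec X. a.0\{b,d} + b.a.X ⊢ =a=> v1, =b=> v2
  v1 = 0\{b,d} ⊢ deadlocked
  v2 = a.(rec X. a.0\{b,d} + b.a.X) ⊢ =a=> v0
Coarsest stable partition (strong bisimilarity classes):
  B0 = {u0, v0}
  B1 = {u1, v1}
  B2 = {u2, v2}
u0 ∈ B0, v0 ∈ B0 → same block

YES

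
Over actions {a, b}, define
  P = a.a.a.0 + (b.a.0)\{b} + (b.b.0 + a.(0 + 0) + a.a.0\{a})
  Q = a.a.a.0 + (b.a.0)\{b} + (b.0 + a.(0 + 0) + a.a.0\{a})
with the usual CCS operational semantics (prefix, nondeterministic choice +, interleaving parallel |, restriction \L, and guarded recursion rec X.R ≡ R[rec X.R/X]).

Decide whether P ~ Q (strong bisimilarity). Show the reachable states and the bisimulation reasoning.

not bisimilar

P's transition system — 8 states:
  s0 = a.a.a.0 + (b.a.0)\{b} + (b.b.0 + a.(0 + 0) + a.a.0\{a}) → —a→ s1, —a→ s2, —a→ s3, —b→ s4
  s1 = 0 + 0 → deadlocked
  s2 = a.0\{a} → —a→ s5
  s3 = a.a.0 → —a→ s6
  s4 = b.0 → —b→ s7
  s5 = 0\{a} → deadlocked
  s6 = a.0 → —a→ s7
  s7 = 0 → deadlocked
Q's transition system — 7 states:
  t0 = a.a.a.0 + (b.a.0)\{b} + (b.0 + a.(0 + 0) + a.a.0\{a}) → —a→ t1, —a→ t2, —a→ t3, —b→ t4
  t1 = 0 + 0 → deadlocked
  t2 = a.0\{a} → —a→ t5
  t3 = a.a.0 → —a→ t6
  t4 = 0 → deadlocked
  t5 = 0\{a} → deadlocked
  t6 = a.0 → —a→ t4
Coarsest stable partition (strong bisimilarity classes):
  B0 = {s0}
  B1 = {s1, s5, s7, t1, t4, t5}
  B2 = {s3, t3}
  B3 = {s2, s6, t2, t6}
  B4 = {s4}
  B5 = {t0}
s0 ∈ B0, t0 ∈ B5 → different blocks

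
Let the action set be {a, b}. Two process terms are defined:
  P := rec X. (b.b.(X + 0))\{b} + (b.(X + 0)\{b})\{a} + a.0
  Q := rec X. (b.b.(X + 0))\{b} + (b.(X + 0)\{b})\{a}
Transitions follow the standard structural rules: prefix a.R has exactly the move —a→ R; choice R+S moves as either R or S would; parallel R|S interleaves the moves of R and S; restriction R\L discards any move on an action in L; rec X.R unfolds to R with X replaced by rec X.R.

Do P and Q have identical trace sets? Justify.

traces(P) ≠ traces(Q) — witness ⟨a⟩

Reachable graph of P (3 states):
  m0 = rec X. (b.b.(X + 0))\{b} + (b.(X + 0)\{b})\{a} + a.0 → ··a··> m1, ··b··> m2
  m1 = 0 → stopped
  m2 = ((rec X. (b.b.(X + 0))\{b} + (b.(X + 0)\{b})\{a} + a.0) + 0)\{b}\{a} → stopped
Reachable graph of Q (2 states):
  n0 = rec X. (b.b.(X + 0))\{b} + (b.(X + 0)\{b})\{a} → ··b··> n1
  n1 = ((rec X. (b.b.(X + 0))\{b} + (b.(X + 0)\{b})\{a}) + 0)\{b}\{a} → stopped
Run σ = ⟨a⟩ on P: start {m0}
  after a @ step 1: {m1}
  — P admits the full trace.
Run σ = ⟨a⟩ on Q: start {n0}
  after a @ step 1: no successor for Q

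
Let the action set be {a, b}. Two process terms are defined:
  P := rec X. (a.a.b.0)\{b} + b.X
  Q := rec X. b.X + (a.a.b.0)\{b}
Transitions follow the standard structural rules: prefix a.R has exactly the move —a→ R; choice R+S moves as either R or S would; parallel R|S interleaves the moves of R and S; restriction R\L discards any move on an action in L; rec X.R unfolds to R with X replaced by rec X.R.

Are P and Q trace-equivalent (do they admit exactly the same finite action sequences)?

traces(P) = traces(Q)

Reachable graph of P (3 states):
  m0 = rec X. (a.a.b.0)\{b} + b.X → --a--▸ m1, --b--▸ m0
  m1 = (a.b.0)\{b} → --a--▸ m2
  m2 = (b.0)\{b} → ·
Reachable graph of Q (3 states):
  n0 = rec X. b.X + (a.a.b.0)\{b} → --a--▸ n1, --b--▸ n0
  n1 = (a.b.0)\{b} → --a--▸ n2
  n2 = (b.0)\{b} → ·
Bisimilarity quotient blocks:
  B0 = {m0, n0}
  B1 = {m1, n1}
  B2 = {m2, n2}
m0 ∈ B0, n0 ∈ B0 → same block
Bisimilar ⇒ trace-equivalent.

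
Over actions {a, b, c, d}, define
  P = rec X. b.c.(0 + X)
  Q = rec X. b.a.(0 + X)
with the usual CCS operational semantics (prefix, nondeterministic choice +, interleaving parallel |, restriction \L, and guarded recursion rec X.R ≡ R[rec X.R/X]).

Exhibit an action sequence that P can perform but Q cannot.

LTS(P): 3 reachable states
  s0 = rec X. b.c.(0 + X) → ··b··> s1
  s1 = c.(0 + (rec X. b.c.(0 + X))) → ··c··> s2
  s2 = 0 + (rec X. b.c.(0 + X)) → ··b··> s1
LTS(Q): 3 reachable states
  t0 = rec X. b.a.(0 + X) → ··b··> t1
  t1 = a.(0 + (rec X. b.a.(0 + X))) → ··a··> t2
  t2 = 0 + (rec X. b.a.(0 + X)) → ··b··> t1
Trace ⟨bc⟩ through P, begin at {s0}:
  after b @ step 1: {s1}
  after c @ step 2: {s2}
  ✓ P
Trace ⟨bc⟩ through Q, begin at {t0}:
  after b @ step 1: {t1}
  after c @ step 2: ∅  — Q cannot continue

bc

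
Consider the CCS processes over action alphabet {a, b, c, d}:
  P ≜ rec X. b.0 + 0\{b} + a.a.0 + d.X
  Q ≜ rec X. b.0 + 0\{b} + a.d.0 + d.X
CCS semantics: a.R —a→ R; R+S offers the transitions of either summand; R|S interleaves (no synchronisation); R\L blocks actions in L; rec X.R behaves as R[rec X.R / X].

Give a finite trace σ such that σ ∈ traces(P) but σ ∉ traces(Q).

aa

LTS(P): 3 reachable states
  p0 = rec X. b.0 + 0\{b} + a.a.0 + d.X has moves =a=> p1, =b=> p2, =d=> p0
  p1 = a.0 has moves =a=> p2
  p2 = 0 has moves deadlocked
LTS(Q): 3 reachable states
  q0 = rec X. b.0 + 0\{b} + a.d.0 + d.X has moves =a=> q1, =b=> q2, =d=> q0
  q1 = d.0 has moves =d=> q2
  q2 = 0 has moves deadlocked
Trace ⟨aa⟩ through P, begin at {p0}:
  step 1 (a): {p1}
  step 2 (a): {p2}
  P completes σ.
Trace ⟨aa⟩ through Q, begin at {q0}:
  step 1 (a): {q1}
  step 2 (a): ∅  — Q cannot continue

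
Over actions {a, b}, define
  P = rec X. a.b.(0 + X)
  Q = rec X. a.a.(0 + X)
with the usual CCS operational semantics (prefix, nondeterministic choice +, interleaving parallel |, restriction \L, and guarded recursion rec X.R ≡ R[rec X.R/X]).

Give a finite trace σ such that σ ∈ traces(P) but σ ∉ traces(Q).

LTS(P): 3 reachable states
  p0 = rec X. a.b.(0 + X) → —a→ p1
  p1 = b.(0 + (rec X. a.b.(0 + X))) → —b→ p2
  p2 = 0 + (rec X. a.b.(0 + X)) → —a→ p1
LTS(Q): 3 reachable states
  q0 = rec X. a.a.(0 + X) → —a→ q1
  q1 = a.(0 + (rec X. a.a.(0 + X))) → —a→ q2
  q2 = 0 + (rec X. a.a.(0 + X)) → —a→ q1
Trace ⟨ab⟩ through P, begin at {p0}:
  step 1 (a): {p1}
  step 2 (b): {p2}
  P completes σ.
Trace ⟨ab⟩ through Q, begin at {q0}:
  step 1 (a): {q1}
  step 2 (b): no successor for Q

ab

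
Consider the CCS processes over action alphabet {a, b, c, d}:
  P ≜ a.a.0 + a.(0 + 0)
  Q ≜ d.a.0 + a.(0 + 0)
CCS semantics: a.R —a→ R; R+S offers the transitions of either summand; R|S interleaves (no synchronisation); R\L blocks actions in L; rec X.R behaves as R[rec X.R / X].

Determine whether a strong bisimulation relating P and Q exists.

P's transition system — 4 states:
  s0 = a.a.0 + a.(0 + 0) :: -a-> s1, -a-> s2
  s1 = 0 + 0 :: ∅
  s2 = a.0 :: -a-> s3
  s3 = 0 :: ∅
Q's transition system — 4 states:
  t0 = d.a.0 + a.(0 + 0) :: -a-> t1, -d-> t2
  t1 = 0 + 0 :: ∅
  t2 = a.0 :: -a-> t3
  t3 = 0 :: ∅
Partition-refinement fixed point:
  B0 = {s0}
  B1 = {s1, s3, t1, t3}
  B2 = {s2, t2}
  B3 = {t0}
s0 ∈ B0, t0 ∈ B3 → different blocks

not bisimilar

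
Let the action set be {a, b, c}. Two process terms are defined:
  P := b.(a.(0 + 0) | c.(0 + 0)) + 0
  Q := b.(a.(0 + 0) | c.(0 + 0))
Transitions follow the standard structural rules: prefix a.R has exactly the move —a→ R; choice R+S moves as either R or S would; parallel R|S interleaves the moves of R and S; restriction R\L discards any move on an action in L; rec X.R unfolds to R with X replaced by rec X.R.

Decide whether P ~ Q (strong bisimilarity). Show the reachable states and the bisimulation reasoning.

Reachable graph of P (5 states):
  p0 = b.(a.(0 + 0) | c.(0 + 0)) + 0 :: =b=> p1
  p1 = a.(0 + 0) | c.(0 + 0) :: =a=> p2, =c=> p3
  p2 = (0 + 0) | c.(0 + 0) :: =c=> p4
  p3 = a.(0 + 0) | (0 + 0) :: =a=> p4
  p4 = (0 + 0) | (0 + 0) :: ·
Reachable graph of Q (5 states):
  q0 = b.(a.(0 + 0) | c.(0 + 0)) :: =b=> q1
  q1 = a.(0 + 0) | c.(0 + 0) :: =a=> q2, =c=> q3
  q2 = (0 + 0) | c.(0 + 0) :: =c=> q4
  q3 = a.(0 + 0) | (0 + 0) :: =a=> q4
  q4 = (0 + 0) | (0 + 0) :: ·
Partition-refinement fixed point:
  B0 = {p0, q0}
  B1 = {p1, q1}
  B2 = {p2, q2}
  B3 = {p4, q4}
  B4 = {p3, q3}
p0 ∈ B0, q0 ∈ B0 → same block

bisimilar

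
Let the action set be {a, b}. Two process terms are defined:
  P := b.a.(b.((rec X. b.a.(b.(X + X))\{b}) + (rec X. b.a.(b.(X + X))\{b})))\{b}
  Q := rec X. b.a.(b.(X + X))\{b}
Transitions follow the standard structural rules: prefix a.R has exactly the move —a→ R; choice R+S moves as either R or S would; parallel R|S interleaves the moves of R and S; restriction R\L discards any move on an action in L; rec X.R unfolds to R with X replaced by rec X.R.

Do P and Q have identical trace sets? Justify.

traces(P) = traces(Q)

Reachable graph of P (3 states):
  s0 = b.a.(b.((rec X. b.a.(b.(X + X))\{b}) + (rec X. b.a.(b.(X + X))\{b})))\{b} has moves =b=> s1
  s1 = a.(b.((rec X. b.a.(b.(X + X))\{b}) + (rec X. b.a.(b.(X + X))\{b})))\{b} has moves =a=> s2
  s2 = (b.((rec X. b.a.(b.(X + X))\{b}) + (rec X. b.a.(b.(X + X))\{b})))\{b} has moves ·
Reachable graph of Q (3 states):
  t0 = rec X. b.a.(b.(X + X))\{b} has moves =b=> t1
  t1 = a.(b.((rec X. b.a.(b.(X + X))\{b}) + (rec X. b.a.(b.(X + X))\{b})))\{b} has moves =a=> t2
  t2 = (b.((rec X. b.a.(b.(X + X))\{b}) + (rec X. b.a.(b.(X + X))\{b})))\{b} has moves ·
Coarsest stable partition (strong bisimilarity classes):
  B0 = {s0, t0}
  B1 = {s1, t1}
  B2 = {s2, t2}
s0 ∈ B0, t0 ∈ B0 → same block
Bisimilar ⇒ trace-equivalent.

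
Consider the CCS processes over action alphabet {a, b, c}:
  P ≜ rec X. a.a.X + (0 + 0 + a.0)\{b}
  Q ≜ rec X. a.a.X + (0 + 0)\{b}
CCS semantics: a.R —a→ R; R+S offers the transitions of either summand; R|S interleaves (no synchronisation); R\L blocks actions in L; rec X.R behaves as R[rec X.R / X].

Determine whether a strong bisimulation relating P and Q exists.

Reachable graph of P (3 states):
  u0 = rec X. a.a.X + (0 + 0 + a.0)\{b} :: ··a··> u1, ··a··> u2
  u1 = 0\{b} :: stopped
  u2 = a.(rec X. a.a.X + (0 + 0 + a.0)\{b}) :: ··a··> u0
Reachable graph of Q (2 states):
  v0 = rec X. a.a.X + (0 + 0)\{b} :: ··a··> v1
  v1 = a.(rec X. a.a.X + (0 + 0)\{b}) :: ··a··> v0
Partition-refinement fixed point:
  B0 = {u0}
  B1 = {u2}
  B2 = {u1}
  B3 = {v0, v1}
u0 ∈ B0, v0 ∈ B3 → different blocks

NO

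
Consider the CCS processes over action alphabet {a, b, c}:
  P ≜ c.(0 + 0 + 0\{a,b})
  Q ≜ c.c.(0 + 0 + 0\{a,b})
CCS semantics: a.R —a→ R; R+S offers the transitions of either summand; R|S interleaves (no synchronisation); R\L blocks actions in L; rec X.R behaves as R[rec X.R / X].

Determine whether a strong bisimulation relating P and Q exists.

LTS(P): 2 reachable states
  u0 = c.(0 + 0 + 0\{a,b}) | =c=> u1
  u1 = 0 + 0 + 0\{a,b} | ·
LTS(Q): 3 reachable states
  v0 = c.c.(0 + 0 + 0\{a,b}) | =c=> v1
  v1 = c.(0 + 0 + 0\{a,b}) | =c=> v2
  v2 = 0 + 0 + 0\{a,b} | ·
Bisimilarity quotient blocks:
  B0 = {u0, v1}
  B1 = {u1, v2}
  B2 = {v0}
u0 ∈ B0, v0 ∈ B2 → different blocks

P ≁ Q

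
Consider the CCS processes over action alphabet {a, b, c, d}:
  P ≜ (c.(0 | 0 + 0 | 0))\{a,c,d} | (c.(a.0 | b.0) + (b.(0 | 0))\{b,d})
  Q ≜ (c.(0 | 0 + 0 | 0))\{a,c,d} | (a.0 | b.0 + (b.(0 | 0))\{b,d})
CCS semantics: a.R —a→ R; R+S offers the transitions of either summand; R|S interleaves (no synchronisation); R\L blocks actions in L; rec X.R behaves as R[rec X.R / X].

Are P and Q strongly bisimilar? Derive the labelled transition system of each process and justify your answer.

P's transition system — 5 states:
  u0 = (c.(0 | 0 + 0 | 0))\{a,c,d} | (c.(a.0 | b.0) + (b.(0 | 0))\{b,d}) → --c--▸ u1
  u1 = (c.(0 | 0 + 0 | 0))\{a,c,d} | (a.0 | b.0) → --a--▸ u2, --b--▸ u3
  u2 = (c.(0 | 0 + 0 | 0))\{a,c,d} | (0 | b.0) → --b--▸ u4
  u3 = (c.(0 | 0 + 0 | 0))\{a,c,d} | (a.0 | 0) → --a--▸ u4
  u4 = (c.(0 | 0 + 0 | 0))\{a,c,d} | (0 | 0) → ·
Q's transition system — 4 states:
  v0 = (c.(0 | 0 + 0 | 0))\{a,c,d} | (a.0 | b.0 + (b.(0 | 0))\{b,d}) → --a--▸ v1, --b--▸ v2
  v1 = (c.(0 | 0 + 0 | 0))\{a,c,d} | (0 | b.0) → --b--▸ v3
  v2 = (c.(0 | 0 + 0 | 0))\{a,c,d} | (a.0 | 0) → --a--▸ v3
  v3 = (c.(0 | 0 + 0 | 0))\{a,c,d} | (0 | 0) → ·
Bisimilarity quotient blocks:
  B0 = {u0}
  B1 = {u1, v0}
  B2 = {u3, v2}
  B3 = {u4, v3}
  B4 = {u2, v1}
u0 ∈ B0, v0 ∈ B1 → different blocks

P ≁ Q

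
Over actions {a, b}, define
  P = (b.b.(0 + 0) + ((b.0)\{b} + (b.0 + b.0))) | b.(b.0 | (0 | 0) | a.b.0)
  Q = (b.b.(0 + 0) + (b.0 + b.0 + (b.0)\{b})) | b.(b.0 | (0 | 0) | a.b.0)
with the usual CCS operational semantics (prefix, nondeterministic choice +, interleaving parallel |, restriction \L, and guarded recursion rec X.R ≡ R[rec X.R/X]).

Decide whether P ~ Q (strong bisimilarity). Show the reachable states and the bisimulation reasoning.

Reachable graph of P (28 states):
  s0 = (b.b.(0 + 0) + ((b.0)\{b} + (b.0 + b.0))) | b.(b.0 | (0 | 0) | a.b.0) ⊢ =b=> s1, =b=> s2, =b=> s3
  s1 = (b.b.(0 + 0) + ((b.0)\{b} + (b.0 + b.0))) | (b.0 | (0 | 0) | a.b.0) ⊢ =a=> s4, =b=> s5, =b=> s6, =b=> s7
  s2 = 0 | b.(b.0 | (0 | 0) | a.b.0) ⊢ =b=> s6
  s3 = b.(0 + 0) | b.(b.0 | (0 | 0) | a.b.0) ⊢ =b=> s7, =b=> s8
  s4 = (b.b.(0 + 0) + ((b.0)\{b} + (b.0 + b.0))) | (b.0 | (0 | 0) | b.0) ⊢ =b=> s10, =b=> s11, =b=> s12, =b=> s9
  s5 = (b.b.(0 + 0) + ((b.0)\{b} + (b.0 + b.0))) | (0 | (0 | 0) | a.b.0) ⊢ =a=> s9, =b=> s13, =b=> s14
  s6 = 0 | (b.0 | (0 | 0) | a.b.0) ⊢ =a=> s11, =b=> s13
  s7 = b.(0 + 0) | (b.0 | (0 | 0) | a.b.0) ⊢ =a=> s12, =b=> s14, =b=> s15
  s8 = (0 + 0) | b.(b.0 | (0 | 0) | a.b.0) ⊢ =b=> s15
  s9 = (b.b.(0 + 0) + ((b.0)\{b} + (b.0 + b.0))) | (0 | (0 | 0) | b.0) ⊢ =b=> s16, =b=> s17, =b=> s18
  s10 = (b.b.(0 + 0) + ((b.0)\{b} + (b.0 + b.0))) | (b.0 | (0 | 0) | 0) ⊢ =b=> s16, =b=> s19, =b=> s20
  s11 = 0 | (b.0 | (0 | 0) | b.0) ⊢ =b=> s17, =b=> s19
  s12 = b.(0 + 0) | (b.0 | (0 | 0) | b.0) ⊢ =b=> s18, =b=> s20, =b=> s21
  s13 = 0 | (0 | (0 | 0) | a.b.0) ⊢ =a=> s17
  s14 = b.(0 + 0) | (0 | (0 | 0) | a.b.0) ⊢ =a=> s18, =b=> s22
  s15 = (0 + 0) | (b.0 | (0 | 0) | a.b.0) ⊢ =a=> s21, =b=> s22
  s16 = (b.b.(0 + 0) + ((b.0)\{b} + (b.0 + b.0))) | (0 | (0 | 0) | 0) ⊢ =b=> s23, =b=> s24
  s17 = 0 | (0 | (0 | 0) | b.0) ⊢ =b=> s23
  s18 = b.(0 + 0) | (0 | (0 | 0) | b.0) ⊢ =b=> s24, =b=> s25
  s19 = 0 | (b.0 | (0 | 0) | 0) ⊢ =b=> s23
  s20 = b.(0 + 0) | (b.0 | (0 | 0) | 0) ⊢ =b=> s24, =b=> s26
  s21 = (0 + 0) | (b.0 | (0 | 0) | b.0) ⊢ =b=> s25, =b=> s26
  s22 = (0 + 0) | (0 | (0 | 0) | a.b.0) ⊢ =a=> s25
  s23 = 0 | (0 | (0 | 0) | 0) ⊢ ∅
  s24 = b.(0 + 0) | (0 | (0 | 0) | 0) ⊢ =b=> s27
  s25 = (0 + 0) | (0 | (0 | 0) | b.0) ⊢ =b=> s27
  s26 = (0 + 0) | (b.0 | (0 | 0) | 0) ⊢ =b=> s27
  s27 = (0 + 0) | (0 | (0 | 0) | 0) ⊢ ∅
Reachable graph of Q (28 states):
  t0 = (b.b.(0 + 0) + (b.0 + b.0 + (b.0)\{b})) | b.(b.0 | (0 | 0) | a.b.0) ⊢ =b=> t1, =b=> t2, =b=> t3
  t1 = (b.b.(0 + 0) + (b.0 + b.0 + (b.0)\{b})) | (b.0 | (0 | 0) | a.b.0) ⊢ =a=> t4, =b=> t5, =b=> t6, =b=> t7
  t2 = 0 | b.(b.0 | (0 | 0) | a.b.0) ⊢ =b=> t6
  t3 = b.(0 + 0) | b.(b.0 | (0 | 0) | a.b.0) ⊢ =b=> t7, =b=> t8
  t4 = (b.b.(0 + 0) + (b.0 + b.0 + (b.0)\{b})) | (b.0 | (0 | 0) | b.0) ⊢ =b=> t10, =b=> t11, =b=> t12, =b=> t9
  t5 = (b.b.(0 + 0) + (b.0 + b.0 + (b.0)\{b})) | (0 | (0 | 0) | a.b.0) ⊢ =a=> t9, =b=> t13, =b=> t14
  t6 = 0 | (b.0 | (0 | 0) | a.b.0) ⊢ =a=> t11, =b=> t13
  t7 = b.(0 + 0) | (b.0 | (0 | 0) | a.b.0) ⊢ =a=> t12, =b=> t14, =b=> t15
  t8 = (0 + 0) | b.(b.0 | (0 | 0) | a.b.0) ⊢ =b=> t15
  t9 = (b.b.(0 + 0) + (b.0 + b.0 + (b.0)\{b})) | (0 | (0 | 0) | b.0) ⊢ =b=> t16, =b=> t17, =b=> t18
  t10 = (b.b.(0 + 0) + (b.0 + b.0 + (b.0)\{b})) | (b.0 | (0 | 0) | 0) ⊢ =b=> t16, =b=> t19, =b=> t20
  t11 = 0 | (b.0 | (0 | 0) | b.0) ⊢ =b=> t17, =b=> t19
  t12 = b.(0 + 0) | (b.0 | (0 | 0) | b.0) ⊢ =b=> t18, =b=> t20, =b=> t21
  t13 = 0 | (0 | (0 | 0) | a.b.0) ⊢ =a=> t17
  t14 = b.(0 + 0) | (0 | (0 | 0) | a.b.0) ⊢ =a=> t18, =b=> t22
  t15 = (0 + 0) | (b.0 | (0 | 0) | a.b.0) ⊢ =a=> t21, =b=> t22
  t16 = (b.b.(0 + 0) + (b.0 + b.0 + (b.0)\{b})) | (0 | (0 | 0) | 0) ⊢ =b=> t23, =b=> t24
  t17 = 0 | (0 | (0 | 0) | b.0) ⊢ =b=> t23
  t18 = b.(0 + 0) | (0 | (0 | 0) | b.0) ⊢ =b=> t24, =b=> t25
  t19 = 0 | (b.0 | (0 | 0) | 0) ⊢ =b=> t23
  t20 = b.(0 + 0) | (b.0 | (0 | 0) | 0) ⊢ =b=> t24, =b=> t26
  t21 = (0 + 0) | (b.0 | (0 | 0) | b.0) ⊢ =b=> t25, =b=> t26
  t22 = (0 + 0) | (0 | (0 | 0) | a.b.0) ⊢ =a=> t25
  t23 = 0 | (0 | (0 | 0) | 0) ⊢ ∅
  t24 = b.(0 + 0) | (0 | (0 | 0) | 0) ⊢ =b=> t27
  t25 = (0 + 0) | (0 | (0 | 0) | b.0) ⊢ =b=> t27
  t26 = (0 + 0) | (b.0 | (0 | 0) | 0) ⊢ =b=> t27
  t27 = (0 + 0) | (0 | (0 | 0) | 0) ⊢ ∅
Bisimilarity quotient blocks:
  B0 = {s0, t0}
  B1 = {s1, t1}
  B2 = {s14, s15, s6, t14, t15, t6}
  B3 = {s11, s18, s20, s21, t11, t18, t20, t21}
  B4 = {s17, s19, s24, s25, s26, t17, t19, t24, t25, t26}
  B5 = {s23, s27, t23, t27}
  B6 = {s13, s22, t13, t22}
  B7 = {s5, t5}
  B8 = {s10, s9, t10, t9}
  B9 = {s16, t16}
  B10 = {s4, t4}
  B11 = {s12, t12}
  B12 = {s7, t7}
  B13 = {s3, t3}
  B14 = {s2, s8, t2, t8}
s0 ∈ B0, t0 ∈ B0 → same block

YES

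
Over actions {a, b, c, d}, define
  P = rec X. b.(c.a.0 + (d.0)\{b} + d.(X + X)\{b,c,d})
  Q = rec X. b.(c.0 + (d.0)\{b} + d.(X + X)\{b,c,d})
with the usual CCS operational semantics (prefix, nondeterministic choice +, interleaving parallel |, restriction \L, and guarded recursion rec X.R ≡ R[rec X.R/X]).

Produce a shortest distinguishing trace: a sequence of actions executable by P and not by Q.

Reachable graph of P (6 states):
  p0 = rec X. b.(c.a.0 + (d.0)\{b} + d.(X + X)\{b,c,d}) :: --b--▸ p1
  p1 = c.a.0 + (d.0)\{b} + d.((rec X. b.(c.a.0 + (d.0)\{b} + d.(X + X)\{b,c,d})) + (rec X. b.(c.a.0 + (d.0)\{b} + d.(X + X)\{b,c,d})))\{b,c,d} :: --c--▸ p2, --d--▸ p3, --d--▸ p4
  p2 = a.0 :: --a--▸ p5
  p3 = ((rec X. b.(c.a.0 + (d.0)\{b} + d.(X + X)\{b,c,d})) + (rec X. b.(c.a.0 + (d.0)\{b} + d.(X + X)\{b,c,d})))\{b,c,d} :: ∅
  p4 = 0\{b} :: ∅
  p5 = 0 :: ∅
Reachable graph of Q (5 states):
  q0 = rec X. b.(c.0 + (d.0)\{b} + d.(X + X)\{b,c,d}) :: --b--▸ q1
  q1 = c.0 + (d.0)\{b} + d.((rec X. b.(c.0 + (d.0)\{b} + d.(X + X)\{b,c,d})) + (rec X. b.(c.0 + (d.0)\{b} + d.(X + X)\{b,c,d})))\{b,c,d} :: --c--▸ q2, --d--▸ q3, --d--▸ q4
  q2 = 0 :: ∅
  q3 = ((rec X. b.(c.0 + (d.0)\{b} + d.(X + X)\{b,c,d})) + (rec X. b.(c.0 + (d.0)\{b} + d.(X + X)\{b,c,d})))\{b,c,d} :: ∅
  q4 = 0\{b} :: ∅
Run σ = ⟨bca⟩ on P: start {p0}
  step 1 (b): {p1}
  step 2 (c): {p2}
  step 3 (a): {p5}
  ✓ P
Run σ = ⟨bca⟩ on Q: start {q0}
  step 1 (b): {q1}
  step 2 (c): {q2}
  step 3 (a): no successor for Q

bca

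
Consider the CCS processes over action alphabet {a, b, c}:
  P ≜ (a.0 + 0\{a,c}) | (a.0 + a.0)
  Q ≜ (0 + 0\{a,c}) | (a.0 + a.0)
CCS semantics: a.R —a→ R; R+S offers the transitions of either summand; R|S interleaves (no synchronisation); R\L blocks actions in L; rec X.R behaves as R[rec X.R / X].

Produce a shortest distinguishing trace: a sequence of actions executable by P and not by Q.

P's transition system — 4 states:
  m0 = (a.0 + 0\{a,c}) | (a.0 + a.0) → —a→ m1, —a→ m2
  m1 = (a.0 + 0\{a,c}) | 0 → —a→ m3
  m2 = 0 | (a.0 + a.0) → —a→ m3
  m3 = 0 | 0 → stopped
Q's transition system — 2 states:
  n0 = (0 + 0\{a,c}) | (a.0 + a.0) → —a→ n1
  n1 = (0 + 0\{a,c}) | 0 → stopped
Run σ = ⟨aa⟩ on P: start {m0}
  [1] a ⇒ {m1, m2}
  [2] a ⇒ {m3}
  — P admits the full trace.
Run σ = ⟨aa⟩ on Q: start {n0}
  [1] a ⇒ {n1}
  [2] a ⇒ no successor for Q

aa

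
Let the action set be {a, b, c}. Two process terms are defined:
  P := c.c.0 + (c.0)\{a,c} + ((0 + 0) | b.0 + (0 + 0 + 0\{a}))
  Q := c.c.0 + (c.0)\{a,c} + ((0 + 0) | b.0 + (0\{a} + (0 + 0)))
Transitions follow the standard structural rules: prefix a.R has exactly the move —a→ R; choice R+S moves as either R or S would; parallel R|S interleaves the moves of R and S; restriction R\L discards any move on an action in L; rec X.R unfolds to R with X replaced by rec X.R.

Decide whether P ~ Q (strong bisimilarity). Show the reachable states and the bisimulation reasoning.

YES

Reachable graph of P (4 states):
  s0 = c.c.0 + (c.0)\{a,c} + ((0 + 0) | b.0 + (0 + 0 + 0\{a})) :: --b--▸ s1, --c--▸ s2
  s1 = (0 + 0) | 0 :: stopped
  s2 = c.0 :: --c--▸ s3
  s3 = 0 :: stopped
Reachable graph of Q (4 states):
  t0 = c.c.0 + (c.0)\{a,c} + ((0 + 0) | b.0 + (0\{a} + (0 + 0))) :: --b--▸ t1, --c--▸ t2
  t1 = (0 + 0) | 0 :: stopped
  t2 = c.0 :: --c--▸ t3
  t3 = 0 :: stopped
Bisimilarity quotient blocks:
  B0 = {s0, t0}
  B1 = {s2, t2}
  B2 = {s1, s3, t1, t3}
s0 ∈ B0, t0 ∈ B0 → same block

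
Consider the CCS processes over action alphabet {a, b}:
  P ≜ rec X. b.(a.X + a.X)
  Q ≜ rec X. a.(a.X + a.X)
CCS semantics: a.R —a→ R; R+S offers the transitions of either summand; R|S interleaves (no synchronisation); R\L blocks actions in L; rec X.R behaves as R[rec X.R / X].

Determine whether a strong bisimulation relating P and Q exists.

LTS(P): 2 reachable states
  m0 = rec X. b.(a.X + a.X) ⊢ -b-> m1
  m1 = a.(rec X. b.(a.X + a.X)) + a.(rec X. b.(a.X + a.X)) ⊢ -a-> m0
LTS(Q): 2 reachable states
  n0 = rec X. a.(a.X + a.X) ⊢ -a-> n1
  n1 = a.(rec X. a.(a.X + a.X)) + a.(rec X. a.(a.X + a.X)) ⊢ -a-> n0
Bisimilarity quotient blocks:
  B0 = {m0}
  B1 = {m1}
  B2 = {n0, n1}
m0 ∈ B0, n0 ∈ B2 → different blocks

NO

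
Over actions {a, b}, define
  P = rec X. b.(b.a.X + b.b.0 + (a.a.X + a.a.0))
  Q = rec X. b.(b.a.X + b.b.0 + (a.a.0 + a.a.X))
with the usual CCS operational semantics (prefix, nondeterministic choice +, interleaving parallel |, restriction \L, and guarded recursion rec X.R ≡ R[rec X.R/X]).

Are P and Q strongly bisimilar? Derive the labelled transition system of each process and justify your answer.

YES

P's transition system — 6 states:
  p0 = rec X. b.(b.a.X + b.b.0 + (a.a.X + a.a.0)) → =b=> p1
  p1 = b.a.(rec X. b.(b.a.X + b.b.0 + (a.a.X + a.a.0))) + b.b.0 + (a.a.(rec X. b.(b.a.X + b.b.0 + (a.a.X + a.a.0))) + a.a.0) → =a=> p2, =a=> p3, =b=> p2, =b=> p4
  p2 = a.(rec X. b.(b.a.X + b.b.0 + (a.a.X + a.a.0))) → =a=> p0
  p3 = a.0 → =a=> p5
  p4 = b.0 → =b=> p5
  p5 = 0 → stopped
Q's transition system — 6 states:
  q0 = rec X. b.(b.a.X + b.b.0 + (a.a.0 + a.a.X)) → =b=> q1
  q1 = b.a.(rec X. b.(b.a.X + b.b.0 + (a.a.0 + a.a.X))) + b.b.0 + (a.a.0 + a.a.(rec X. b.(b.a.X + b.b.0 + (a.a.0 + a.a.X)))) → =a=> q2, =a=> q3, =b=> q2, =b=> q4
  q2 = a.(rec X. b.(b.a.X + b.b.0 + (a.a.0 + a.a.X))) → =a=> q0
  q3 = a.0 → =a=> q5
  q4 = b.0 → =b=> q5
  q5 = 0 → stopped
Partition-refinement fixed point:
  B0 = {p0, q0}
  B1 = {p1, q1}
  B2 = {p2, q2}
  B3 = {p4, q4}
  B4 = {p5, q5}
  B5 = {p3, q3}
p0 ∈ B0, q0 ∈ B0 → same block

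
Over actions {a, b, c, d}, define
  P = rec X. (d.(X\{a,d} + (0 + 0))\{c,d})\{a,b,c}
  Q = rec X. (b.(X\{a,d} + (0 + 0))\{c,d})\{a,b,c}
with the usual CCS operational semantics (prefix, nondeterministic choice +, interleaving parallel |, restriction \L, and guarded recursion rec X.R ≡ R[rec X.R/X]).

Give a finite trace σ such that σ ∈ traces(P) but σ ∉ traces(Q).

d

P's transition system — 2 states:
  m0 = rec X. (d.(X\{a,d} + (0 + 0))\{c,d})\{a,b,c} → =d=> m1
  m1 = ((rec X. (d.(X\{a,d} + (0 + 0))\{c,d})\{a,b,c})\{a,d} + (0 + 0))\{c,d}\{a,b,c} → ∅
Q's transition system — 1 states:
  n0 = rec X. (b.(X\{a,d} + (0 + 0))\{c,d})\{a,b,c} → ∅
Executing d from P (initial set {m0}):
  step 1 (d): {m1}
  P completes σ.
Executing d from Q (initial set {n0}):
  step 1 (d): ∅ (Q stuck)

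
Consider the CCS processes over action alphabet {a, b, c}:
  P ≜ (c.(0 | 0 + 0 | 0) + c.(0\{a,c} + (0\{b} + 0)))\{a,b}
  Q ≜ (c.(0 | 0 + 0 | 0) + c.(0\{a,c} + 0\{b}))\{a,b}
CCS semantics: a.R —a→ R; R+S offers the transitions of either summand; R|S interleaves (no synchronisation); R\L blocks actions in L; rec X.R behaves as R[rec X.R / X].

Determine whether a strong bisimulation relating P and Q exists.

P ~ Q

LTS(P): 3 reachable states
  m0 = (c.(0 | 0 + 0 | 0) + c.(0\{a,c} + (0\{b} + 0)))\{a,b} has moves =c=> m1, =c=> m2
  m1 = (0 | 0 + 0 | 0)\{a,b} has moves ·
  m2 = (0\{a,c} + (0\{b} + 0))\{a,b} has moves ·
LTS(Q): 3 reachable states
  n0 = (c.(0 | 0 + 0 | 0) + c.(0\{a,c} + 0\{b}))\{a,b} has moves =c=> n1, =c=> n2
  n1 = (0 | 0 + 0 | 0)\{a,b} has moves ·
  n2 = (0\{a,c} + 0\{b})\{a,b} has moves ·
Partition-refinement fixed point:
  B0 = {m0, n0}
  B1 = {m1, m2, n1, n2}
m0 ∈ B0, n0 ∈ B0 → same block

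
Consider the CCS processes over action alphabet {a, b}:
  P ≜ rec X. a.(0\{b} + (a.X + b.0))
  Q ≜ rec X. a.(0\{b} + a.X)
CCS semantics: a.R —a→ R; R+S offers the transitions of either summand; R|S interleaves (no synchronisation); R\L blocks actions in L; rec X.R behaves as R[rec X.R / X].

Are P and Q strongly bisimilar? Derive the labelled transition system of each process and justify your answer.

Reachable graph of P (3 states):
  p0 = rec X. a.(0\{b} + (a.X + b.0)) :: ··a··> p1
  p1 = 0\{b} + (a.(rec X. a.(0\{b} + (a.X + b.0))) + b.0) :: ··a··> p0, ··b··> p2
  p2 = 0 :: stopped
Reachable graph of Q (2 states):
  q0 = rec X. a.(0\{b} + a.X) :: ··a··> q1
  q1 = 0\{b} + a.(rec X. a.(0\{b} + a.X)) :: ··a··> q0
Bisimilarity quotient blocks:
  B0 = {p0}
  B1 = {p1}
  B2 = {p2}
  B3 = {q0, q1}
p0 ∈ B0, q0 ∈ B3 → different blocks

NO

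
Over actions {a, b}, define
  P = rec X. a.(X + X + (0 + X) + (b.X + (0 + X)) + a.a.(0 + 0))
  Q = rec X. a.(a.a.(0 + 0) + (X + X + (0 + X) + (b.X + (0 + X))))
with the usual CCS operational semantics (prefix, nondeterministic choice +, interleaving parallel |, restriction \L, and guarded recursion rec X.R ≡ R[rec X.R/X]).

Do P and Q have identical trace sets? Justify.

LTS(P): 4 reachable states
  u0 = rec X. a.(X + X + (0 + X) + (b.X + (0 + X)) + a.a.(0 + 0)) → —a→ u1
  u1 = (rec X. a.(X + X + (0 + X) + (b.X + (0 + X)) + a.a.(0 + 0))) + (rec X. a.(X + X + (0 + X) + (b.X + (0 + X)) + a.a.(0 + 0))) + (0 + (rec X. a.(X + X + (0 + X) + (b.X + (0 + X)) + a.a.(0 + 0)))) + (b.(rec X. a.(X + X + (0 + X) + (b.X + (0 + X)) + a.a.(0 + 0))) + (0 + (rec X. a.(X + X + (0 + X) + (b.X + (0 + X)) + a.a.(0 + 0))))) + a.a.(0 + 0) → —a→ u1, —a→ u2, —b→ u0
  u2 = a.(0 + 0) → —a→ u3
  u3 = 0 + 0 → (no moves)
LTS(Q): 4 reachable states
  v0 = rec X. a.(a.a.(0 + 0) + (X + X + (0 + X) + (b.X + (0 + X)))) → —a→ v1
  v1 = a.a.(0 + 0) + ((rec X. a.(a.a.(0 + 0) + (X + X + (0 + X) + (b.X + (0 + X))))) + (rec X. a.(a.a.(0 + 0) + (X + X + (0 + X) + (b.X + (0 + X))))) + (0 + (rec X. a.(a.a.(0 + 0) + (X + X + (0 + X) + (b.X + (0 + X)))))) + (b.(rec X. a.(a.a.(0 + 0) + (X + X + (0 + X) + (b.X + (0 + X))))) + (0 + (rec X. a.(a.a.(0 + 0) + (X + X + (0 + X) + (b.X + (0 + X)))))))) → —a→ v1, —a→ v2, —b→ v0
  v2 = a.(0 + 0) → —a→ v3
  v3 = 0 + 0 → (no moves)
Coarsest stable partition (strong bisimilarity classes):
  B0 = {u0, v0}
  B1 = {u1, v1}
  B2 = {u2, v2}
  B3 = {u3, v3}
u0 ∈ B0, v0 ∈ B0 → same block
Bisimilar ⇒ trace-equivalent.

traces(P) = traces(Q)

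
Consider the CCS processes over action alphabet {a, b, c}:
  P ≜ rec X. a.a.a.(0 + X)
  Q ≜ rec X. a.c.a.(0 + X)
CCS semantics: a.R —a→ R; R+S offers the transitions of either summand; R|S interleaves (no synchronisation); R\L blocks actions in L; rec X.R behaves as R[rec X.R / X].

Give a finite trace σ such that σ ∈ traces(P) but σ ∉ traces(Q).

aa

Reachable graph of P (4 states):
  u0 = rec X. a.a.a.(0 + X) :: -a-> u1
  u1 = a.a.(0 + (rec X. a.a.a.(0 + X))) :: -a-> u2
  u2 = a.(0 + (rec X. a.a.a.(0 + X))) :: -a-> u3
  u3 = 0 + (rec X. a.a.a.(0 + X)) :: -a-> u1
Reachable graph of Q (4 states):
  v0 = rec X. a.c.a.(0 + X) :: -a-> v1
  v1 = c.a.(0 + (rec X. a.c.a.(0 + X))) :: -c-> v2
  v2 = a.(0 + (rec X. a.c.a.(0 + X))) :: -a-> v3
  v3 = 0 + (rec X. a.c.a.(0 + X)) :: -a-> v1
Executing aa from P (initial set {u0}):
  after a @ step 1: {u1}
  after a @ step 2: {u2}
  — P admits the full trace.
Executing aa from Q (initial set {v0}):
  after a @ step 1: {v1}
  after a @ step 2: ∅ (Q stuck)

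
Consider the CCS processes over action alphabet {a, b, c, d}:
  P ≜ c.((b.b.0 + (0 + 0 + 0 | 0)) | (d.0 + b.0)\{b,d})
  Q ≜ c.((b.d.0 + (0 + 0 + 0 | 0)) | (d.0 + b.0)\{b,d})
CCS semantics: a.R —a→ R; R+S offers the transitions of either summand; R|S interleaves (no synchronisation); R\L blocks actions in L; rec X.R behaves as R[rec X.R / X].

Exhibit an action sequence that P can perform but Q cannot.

LTS(P): 4 reachable states
  m0 = c.((b.b.0 + (0 + 0 + 0 | 0)) | (d.0 + b.0)\{b,d}) has moves ··c··> m1
  m1 = (b.b.0 + (0 + 0 + 0 | 0)) | (d.0 + b.0)\{b,d} has moves ··b··> m2
  m2 = b.0 | (d.0 + b.0)\{b,d} has moves ··b··> m3
  m3 = 0 | (d.0 + b.0)\{b,d} has moves ∅
LTS(Q): 4 reachable states
  n0 = c.((b.d.0 + (0 + 0 + 0 | 0)) | (d.0 + b.0)\{b,d}) has moves ··c··> n1
  n1 = (b.d.0 + (0 + 0 + 0 | 0)) | (d.0 + b.0)\{b,d} has moves ··b··> n2
  n2 = d.0 | (d.0 + b.0)\{b,d} has moves ··d··> n3
  n3 = 0 | (d.0 + b.0)\{b,d} has moves ∅
Trace ⟨cbb⟩ through P, begin at {m0}:
  step 1 (c): {m1}
  step 2 (b): {m2}
  step 3 (b): {m3}
  P completes σ.
Trace ⟨cbb⟩ through Q, begin at {n0}:
  step 1 (c): {n1}
  step 2 (b): {n2}
  step 3 (b): ∅ (Q stuck)

cbb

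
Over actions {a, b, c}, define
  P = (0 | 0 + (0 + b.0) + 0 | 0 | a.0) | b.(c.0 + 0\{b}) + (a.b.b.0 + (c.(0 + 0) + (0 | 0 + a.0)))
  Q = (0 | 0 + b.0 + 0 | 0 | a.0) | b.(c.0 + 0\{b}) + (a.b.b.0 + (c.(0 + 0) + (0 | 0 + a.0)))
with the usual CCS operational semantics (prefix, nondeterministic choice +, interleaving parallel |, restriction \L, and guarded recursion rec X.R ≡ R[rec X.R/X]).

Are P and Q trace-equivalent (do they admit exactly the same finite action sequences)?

P's transition system — 13 states:
  s0 = (0 | 0 + (0 + b.0) + 0 | 0 | a.0) | b.(c.0 + 0\{b}) + (a.b.b.0 + (c.(0 + 0) + (0 | 0 + a.0))) | ··a··> s1, ··a··> s2, ··a··> s3, ··b··> s4, ··b··> s5, ··c··> s6
  s1 = 0 | (no moves)
  s2 = 0 | 0 | 0 | b.(c.0 + 0\{b}) | ··b··> s7
  s3 = b.b.0 | ··b··> s8
  s4 = (0 | 0 + (0 + b.0) + 0 | 0 | a.0) | (c.0 + 0\{b}) | ··a··> s7, ··b··> s9, ··c··> s10
  s5 = 0 | b.(c.0 + 0\{b}) | ··b··> s9
  s6 = 0 + 0 | (no moves)
  s7 = 0 | 0 | 0 | (c.0 + 0\{b}) | ··c··> s11
  s8 = b.0 | ··b··> s1
  s9 = 0 | (c.0 + 0\{b}) | ··c··> s12
  s10 = (0 | 0 + (0 + b.0) + 0 | 0 | a.0) | 0 | ··a··> s11, ··b··> s12
  s11 = 0 | 0 | 0 | 0 | (no moves)
  s12 = 0 | 0 | (no moves)
Q's transition system — 13 states:
  t0 = (0 | 0 + b.0 + 0 | 0 | a.0) | b.(c.0 + 0\{b}) + (a.b.b.0 + (c.(0 + 0) + (0 | 0 + a.0))) | ··a··> t1, ··a··> t2, ··a··> t3, ··b··> t4, ··b··> t5, ··c··> t6
  t1 = 0 | (no moves)
  t2 = 0 | 0 | 0 | b.(c.0 + 0\{b}) | ··b··> t7
  t3 = b.b.0 | ··b··> t8
  t4 = (0 | 0 + b.0 + 0 | 0 | a.0) | (c.0 + 0\{b}) | ··a··> t7, ··b··> t9, ··c··> t10
  t5 = 0 | b.(c.0 + 0\{b}) | ··b··> t9
  t6 = 0 + 0 | (no moves)
  t7 = 0 | 0 | 0 | (c.0 + 0\{b}) | ··c··> t11
  t8 = b.0 | ··b··> t1
  t9 = 0 | (c.0 + 0\{b}) | ··c··> t12
  t10 = (0 | 0 + b.0 + 0 | 0 | a.0) | 0 | ··a··> t11, ··b··> t12
  t11 = 0 | 0 | 0 | 0 | (no moves)
  t12 = 0 | 0 | (no moves)
Bisimilarity quotient blocks:
  B0 = {s0, t0}
  B1 = {s1, s11, s12, s6, t1, t11, t12, t6}
  B2 = {s2, s5, t2, t5}
  B3 = {s7, s9, t7, t9}
  B4 = {s4, t4}
  B5 = {s10, t10}
  B6 = {s3, t3}
  B7 = {s8, t8}
s0 ∈ B0, t0 ∈ B0 → same block
Bisimilar ⇒ trace-equivalent.

traces(P) = traces(Q)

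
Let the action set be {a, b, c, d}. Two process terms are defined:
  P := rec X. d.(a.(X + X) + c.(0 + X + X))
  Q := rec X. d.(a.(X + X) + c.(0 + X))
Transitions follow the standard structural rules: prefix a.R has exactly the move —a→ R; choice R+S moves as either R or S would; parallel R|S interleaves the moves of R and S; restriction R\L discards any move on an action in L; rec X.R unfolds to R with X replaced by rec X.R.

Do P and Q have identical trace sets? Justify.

trace-equivalent

P's transition system — 4 states:
  u0 = rec X. d.(a.(X + X) + c.(0 + X + X)) → =d=> u1
  u1 = a.((rec X. d.(a.(X + X) + c.(0 + X + X))) + (rec X. d.(a.(X + X) + c.(0 + X + X)))) + c.(0 + (rec X. d.(a.(X + X) + c.(0 + X + X))) + (rec X. d.(a.(X + X) + c.(0 + X + X)))) → =a=> u2, =c=> u3
  u2 = (rec X. d.(a.(X + X) + c.(0 + X + X))) + (rec X. d.(a.(X + X) + c.(0 + X + X))) → =d=> u1
  u3 = 0 + (rec X. d.(a.(X + X) + c.(0 + X + X))) + (rec X. d.(a.(X + X) + c.(0 + X + X))) → =d=> u1
Q's transition system — 4 states:
  v0 = rec X. d.(a.(X + X) + c.(0 + X)) → =d=> v1
  v1 = a.((rec X. d.(a.(X + X) + c.(0 + X))) + (rec X. d.(a.(X + X) + c.(0 + X)))) + c.(0 + (rec X. d.(a.(X + X) + c.(0 + X)))) → =a=> v2, =c=> v3
  v2 = (rec X. d.(a.(X + X) + c.(0 + X))) + (rec X. d.(a.(X + X) + c.(0 + X))) → =d=> v1
  v3 = 0 + (rec X. d.(a.(X + X) + c.(0 + X))) → =d=> v1
Coarsest stable partition (strong bisimilarity classes):
  B0 = {u0, u2, u3, v0, v2, v3}
  B1 = {u1, v1}
u0 ∈ B0, v0 ∈ B0 → same block
Bisimilar ⇒ trace-equivalent.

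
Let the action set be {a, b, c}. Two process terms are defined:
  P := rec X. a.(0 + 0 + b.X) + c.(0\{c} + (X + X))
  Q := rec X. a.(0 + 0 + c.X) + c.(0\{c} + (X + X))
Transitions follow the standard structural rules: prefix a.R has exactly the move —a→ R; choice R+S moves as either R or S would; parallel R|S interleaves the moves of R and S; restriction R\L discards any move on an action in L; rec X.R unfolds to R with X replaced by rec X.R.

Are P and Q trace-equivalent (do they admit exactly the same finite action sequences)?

P's transition system — 3 states:
  m0 = rec X. a.(0 + 0 + b.X) + c.(0\{c} + (X + X)) → —a→ m1, —c→ m2
  m1 = 0 + 0 + b.(rec X. a.(0 + 0 + b.X) + c.(0\{c} + (X + X))) → —b→ m0
  m2 = 0\{c} + ((rec X. a.(0 + 0 + b.X) + c.(0\{c} + (X + X))) + (rec X. a.(0 + 0 + b.X) + c.(0\{c} + (X + X)))) → —a→ m1, —c→ m2
Q's transition system — 3 states:
  n0 = rec X. a.(0 + 0 + c.X) + c.(0\{c} + (X + X)) → —a→ n1, —c→ n2
  n1 = 0 + 0 + c.(rec X. a.(0 + 0 + c.X) + c.(0\{c} + (X + X))) → —c→ n0
  n2 = 0\{c} + ((rec X. a.(0 + 0 + c.X) + c.(0\{c} + (X + X))) + (rec X. a.(0 + 0 + c.X) + c.(0\{c} + (X + X)))) → —a→ n1, —c→ n2
Run σ = ⟨ab⟩ on P: start {m0}
  [1] a ⇒ {m1}
  [2] b ⇒ {m0}
  — P admits the full trace.
Run σ = ⟨ab⟩ on Q: start {n0}
  [1] a ⇒ {n1}
  [2] b ⇒ no successor for Q

trace-distinct — witness ⟨ab⟩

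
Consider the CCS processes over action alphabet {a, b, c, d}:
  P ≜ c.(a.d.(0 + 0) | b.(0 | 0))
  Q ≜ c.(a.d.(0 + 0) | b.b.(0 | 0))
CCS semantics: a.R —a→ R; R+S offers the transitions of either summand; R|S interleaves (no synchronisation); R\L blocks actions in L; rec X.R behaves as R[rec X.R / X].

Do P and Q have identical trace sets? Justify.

P's transition system — 7 states:
  s0 = c.(a.d.(0 + 0) | b.(0 | 0)) → ··c··> s1
  s1 = a.d.(0 + 0) | b.(0 | 0) → ··a··> s2, ··b··> s3
  s2 = d.(0 + 0) | b.(0 | 0) → ··b··> s4, ··d··> s5
  s3 = a.d.(0 + 0) | (0 | 0) → ··a··> s4
  s4 = d.(0 + 0) | (0 | 0) → ··d··> s6
  s5 = (0 + 0) | b.(0 | 0) → ··b··> s6
  s6 = (0 + 0) | (0 | 0) → ∅
Q's transition system — 10 states:
  t0 = c.(a.d.(0 + 0) | b.b.(0 | 0)) → ··c··> t1
  t1 = a.d.(0 + 0) | b.b.(0 | 0) → ··a··> t2, ··b··> t3
  t2 = d.(0 + 0) | b.b.(0 | 0) → ··b··> t4, ··d··> t5
  t3 = a.d.(0 + 0) | b.(0 | 0) → ··a··> t4, ··b··> t6
  t4 = d.(0 + 0) | b.(0 | 0) → ··b··> t7, ··d··> t8
  t5 = (0 + 0) | b.b.(0 | 0) → ··b··> t8
  t6 = a.d.(0 + 0) | (0 | 0) → ··a··> t7
  t7 = d.(0 + 0) | (0 | 0) → ··d··> t9
  t8 = (0 + 0) | b.(0 | 0) → ··b··> t9
  t9 = (0 + 0) | (0 | 0) → ∅
Trace ⟨cbb⟩ through Q, begin at {t0}:
  [1] c ⇒ {t1}
  [2] b ⇒ {t3}
  [3] b ⇒ {t6}
  ✓ Q
Trace ⟨cbb⟩ through P, begin at {s0}:
  [1] c ⇒ {s1}
  [2] b ⇒ {s3}
  [3] b ⇒ no successor for P

trace-distinct — witness ⟨cbb⟩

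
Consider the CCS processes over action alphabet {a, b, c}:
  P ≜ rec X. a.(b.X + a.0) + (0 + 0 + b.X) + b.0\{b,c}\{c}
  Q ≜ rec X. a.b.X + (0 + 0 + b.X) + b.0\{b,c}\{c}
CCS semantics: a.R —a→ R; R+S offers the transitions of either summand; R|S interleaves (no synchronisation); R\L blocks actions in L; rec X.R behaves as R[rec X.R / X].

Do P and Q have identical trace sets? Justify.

LTS(P): 4 reachable states
  m0 = rec X. a.(b.X + a.0) + (0 + 0 + b.X) + b.0\{b,c}\{c} has moves ··a··> m1, ··b··> m0, ··b··> m2
  m1 = b.(rec X. a.(b.X + a.0) + (0 + 0 + b.X) + b.0\{b,c}\{c}) + a.0 has moves ··a··> m3, ··b··> m0
  m2 = 0\{b,c}\{c} has moves (no moves)
  m3 = 0 has moves (no moves)
LTS(Q): 3 reachable states
  n0 = rec X. a.b.X + (0 + 0 + b.X) + b.0\{b,c}\{c} has moves ··a··> n1, ··b··> n0, ··b··> n2
  n1 = b.(rec X. a.b.X + (0 + 0 + b.X) + b.0\{b,c}\{c}) has moves ··b··> n0
  n2 = 0\{b,c}\{c} has moves (no moves)
Trace ⟨aa⟩ through P, begin at {m0}:
  [1] a ⇒ {m1}
  [2] a ⇒ {m3}
  P completes σ.
Trace ⟨aa⟩ through Q, begin at {n0}:
  [1] a ⇒ {n1}
  [2] a ⇒ no successor for Q

traces(P) ≠ traces(Q) — witness ⟨aa⟩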